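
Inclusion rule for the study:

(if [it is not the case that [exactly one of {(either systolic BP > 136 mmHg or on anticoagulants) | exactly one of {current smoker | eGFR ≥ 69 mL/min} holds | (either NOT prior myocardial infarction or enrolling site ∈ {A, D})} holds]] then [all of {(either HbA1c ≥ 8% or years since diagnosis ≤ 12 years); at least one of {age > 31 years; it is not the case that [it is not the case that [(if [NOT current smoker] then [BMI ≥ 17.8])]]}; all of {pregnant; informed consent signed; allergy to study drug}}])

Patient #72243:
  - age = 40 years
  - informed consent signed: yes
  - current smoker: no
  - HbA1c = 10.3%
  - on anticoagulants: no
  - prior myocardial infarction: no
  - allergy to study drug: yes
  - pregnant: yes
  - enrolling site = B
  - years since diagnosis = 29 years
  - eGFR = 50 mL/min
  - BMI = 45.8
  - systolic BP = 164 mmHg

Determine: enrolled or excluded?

Enrolled

Atomic conditions:
  systolic BP > 136 mmHg: 164 > 136 is true
  on anticoagulants: no → false
  current smoker: no → false
  eGFR ≥ 69 mL/min: 50 ≥ 69 is false
  NOT prior myocardial infarction: no → true
  enrolling site ∈ {A, D}: B is not in the set → false
  HbA1c ≥ 8%: 10.3 ≥ 8 is true
  years since diagnosis ≤ 12 years: 29 ≤ 12 is false
  age > 31 years: 40 > 31 is true
  NOT current smoker: no → true
  BMI ≥ 17.8: 45.8 ≥ 17.8 is true
  pregnant: yes → true
  informed consent signed: yes → true
  allergy to study drug: yes → true
Combine:
[1.1.1] true OR false = true
[1.1.2] exactly-one(false, false) = false
[1.1.3] true OR false = true
[1.1] exactly-one(true, false, true) = false
[1] NOT false = true
[2.1] true OR false = true
[2.2.2.1.1] true → true = true
[2.2.2.1] NOT true = false
[2.2.2] NOT false = true
[2.2] true OR true = true
[2.3] true AND true AND true = true
[2] true AND true AND true = true
[root] true → true = true
Overall: true → enrolled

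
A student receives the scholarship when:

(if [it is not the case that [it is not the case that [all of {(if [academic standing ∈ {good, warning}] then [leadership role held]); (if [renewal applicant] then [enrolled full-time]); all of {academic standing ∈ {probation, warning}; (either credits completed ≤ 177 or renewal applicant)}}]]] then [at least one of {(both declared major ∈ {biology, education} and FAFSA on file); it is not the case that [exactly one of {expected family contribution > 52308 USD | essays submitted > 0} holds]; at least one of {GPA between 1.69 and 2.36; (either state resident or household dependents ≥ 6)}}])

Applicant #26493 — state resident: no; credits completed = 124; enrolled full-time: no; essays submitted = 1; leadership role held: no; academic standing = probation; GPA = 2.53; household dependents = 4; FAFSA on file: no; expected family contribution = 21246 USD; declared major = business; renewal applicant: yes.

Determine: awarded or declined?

Awarded

Atomic conditions:
  academic standing ∈ {good, warning}: probation is not in the set → false
  leadership role held: no → false
  renewal applicant: yes → true
  enrolled full-time: no → false
  academic standing ∈ {probation, warning}: probation is in the set → true
  credits completed ≤ 177: 124 ≤ 177 is true
  declared major ∈ {biology, education}: business is not in the set → false
  FAFSA on file: no → false
  expected family contribution > 52308 USD: 21246 > 52308 is false
  essays submitted > 0: 1 > 0 is true
  GPA between 1.69 and 2.36: 2.53 in [1.69, 2.36] is false
  state resident: no → false
  household dependents ≥ 6: 4 ≥ 6 is false
Combine:
[1.1.1.1] false → false (antecedent false ⇒ implication holds) = true
[1.1.1.2] true → false = false
[1.1.1.3.2] true OR true = true
[1.1.1.3] true AND true = true
[1.1.1] true AND false AND true = false
[1.1] NOT false = true
[1] NOT true = false
[2.1] false AND false = false
[2.2.1] exactly-one(false, true) = true
[2.2] NOT true = false
[2.3.2] false OR false = false
[2.3] false OR false = false
[2] false OR false OR false = false
[root] false → false (antecedent false ⇒ implication holds) = true
Overall: true → awarded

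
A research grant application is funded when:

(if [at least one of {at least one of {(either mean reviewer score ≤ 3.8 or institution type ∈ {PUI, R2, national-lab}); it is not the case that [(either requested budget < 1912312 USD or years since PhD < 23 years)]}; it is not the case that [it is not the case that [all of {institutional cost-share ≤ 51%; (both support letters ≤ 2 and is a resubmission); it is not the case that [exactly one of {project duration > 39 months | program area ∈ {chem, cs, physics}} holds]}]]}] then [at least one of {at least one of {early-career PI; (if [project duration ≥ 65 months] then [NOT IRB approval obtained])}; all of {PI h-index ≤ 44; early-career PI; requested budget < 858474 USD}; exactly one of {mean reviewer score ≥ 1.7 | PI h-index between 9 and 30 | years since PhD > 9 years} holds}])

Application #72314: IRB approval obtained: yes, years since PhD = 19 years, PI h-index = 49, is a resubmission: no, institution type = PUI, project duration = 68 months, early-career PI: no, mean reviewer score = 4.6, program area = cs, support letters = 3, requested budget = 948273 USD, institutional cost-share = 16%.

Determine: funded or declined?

Declined

Atomic conditions:
  mean reviewer score ≤ 3.8: 4.6 ≤ 3.8 is false
  institution type ∈ {PUI, R2, national-lab}: PUI is in the set → true
  requested budget < 1912312 USD: 948273 < 1912312 is true
  years since PhD < 23 years: 19 < 23 is true
  institutional cost-share ≤ 51%: 16 ≤ 51 is true
  support letters ≤ 2: 3 ≤ 2 is false
  is a resubmission: no → false
  project duration > 39 months: 68 > 39 is true
  program area ∈ {chem, cs, physics}: cs is in the set → true
  early-career PI: no → false
  project duration ≥ 65 months: 68 ≥ 65 is true
  NOT IRB approval obtained: yes → false
  PI h-index ≤ 44: 49 ≤ 44 is false
  requested budget < 858474 USD: 948273 < 858474 is false
  mean reviewer score ≥ 1.7: 4.6 ≥ 1.7 is true
  PI h-index between 9 and 30: 49 in [9, 30] is false
  years since PhD > 9 years: 19 > 9 is true
Combine:
[1.1.1] false OR true = true
[1.1.2.1] true OR true = true
[1.1.2] NOT true = false
[1.1] true OR false = true
[1.2.1.1.2] false AND false = false
[1.2.1.1.3.1] exactly-one(true, true) = false
[1.2.1.1.3] NOT false = true
[1.2.1.1] true AND false AND true = false
[1.2.1] NOT false = true
[1.2] NOT true = false
[1] true OR false = true
[2.1.2] true → false = false
[2.1] false OR false = false
[2.2] false AND false AND false = false
[2.3] exactly-one(true, false, true) = false
[2] false OR false OR false = false
[root] true → false = false
Overall: false → declined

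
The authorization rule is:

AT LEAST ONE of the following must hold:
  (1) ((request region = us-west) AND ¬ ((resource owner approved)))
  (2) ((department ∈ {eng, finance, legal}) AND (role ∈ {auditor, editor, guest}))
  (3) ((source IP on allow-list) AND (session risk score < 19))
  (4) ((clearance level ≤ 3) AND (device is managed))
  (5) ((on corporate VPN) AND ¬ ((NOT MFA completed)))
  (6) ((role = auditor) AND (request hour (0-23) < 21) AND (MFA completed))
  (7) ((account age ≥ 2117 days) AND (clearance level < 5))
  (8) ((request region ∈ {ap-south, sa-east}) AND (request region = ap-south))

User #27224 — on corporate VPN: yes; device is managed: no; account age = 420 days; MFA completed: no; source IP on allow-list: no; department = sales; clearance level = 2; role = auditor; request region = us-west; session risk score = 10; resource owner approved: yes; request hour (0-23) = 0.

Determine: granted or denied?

Denied

Atomic conditions:
  request region = us-west: us-west == us-west is true
  resource owner approved: yes → true
  department ∈ {eng, finance, legal}: sales is not in the set → false
  role ∈ {auditor, editor, guest}: auditor is in the set → true
  source IP on allow-list: no → false
  session risk score < 19: 10 < 19 is true
  clearance level ≤ 3: 2 ≤ 3 is true
  device is managed: no → false
  on corporate VPN: yes → true
  NOT MFA completed: no → true
  role = auditor: auditor == auditor is true
  request hour (0-23) < 21: 0 < 21 is true
  MFA completed: no → false
  account age ≥ 2117 days: 420 ≥ 2117 is false
  clearance level < 5: 2 < 5 is true
  request region ∈ {ap-south, sa-east}: us-west is not in the set → false
  request region = ap-south: us-west == ap-south is false
Combine:
[1.2] NOT true = false
[1] true AND false = false
[2] false AND true = false
[3] false AND true = false
[4] true AND false = false
[5.2] NOT true = false
[5] true AND false = false
[6] true AND true AND false = false
[7] false AND true = false
[8] false AND false = false
[root] false OR false OR false OR false OR false OR false OR false OR false = false
Overall: false → denied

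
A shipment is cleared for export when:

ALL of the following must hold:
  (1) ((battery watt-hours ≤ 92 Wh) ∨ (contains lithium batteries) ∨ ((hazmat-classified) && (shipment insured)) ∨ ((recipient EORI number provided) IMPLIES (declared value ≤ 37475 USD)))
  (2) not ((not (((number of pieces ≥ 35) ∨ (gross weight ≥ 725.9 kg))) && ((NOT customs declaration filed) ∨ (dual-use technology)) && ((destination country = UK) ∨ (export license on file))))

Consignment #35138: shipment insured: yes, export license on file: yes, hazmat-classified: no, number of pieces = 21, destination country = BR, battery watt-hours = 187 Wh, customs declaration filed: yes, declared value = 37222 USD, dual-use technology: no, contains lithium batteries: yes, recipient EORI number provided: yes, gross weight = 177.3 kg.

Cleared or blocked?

Atomic conditions:
  battery watt-hours ≤ 92 Wh: 187 ≤ 92 is false
  contains lithium batteries: yes → true
  hazmat-classified: no → false
  shipment insured: yes → true
  recipient EORI number provided: yes → true
  declared value ≤ 37475 USD: 37222 ≤ 37475 is true
  number of pieces ≥ 35: 21 ≥ 35 is false
  gross weight ≥ 725.9 kg: 177.3 ≥ 725.9 is false
  NOT customs declaration filed: yes → false
  dual-use technology: no → false
  destination country = UK: BR == UK is false
  export license on file: yes → true
Combine:
[1.3] false AND true = false
[1.4] true → true = true
[1] false OR true OR false OR true = true
[2.1.1.1] false OR false = false
[2.1.1] NOT false = true
[2.1.2] false OR false = false
[2.1.3] false OR true = true
[2.1] true AND false AND true = false
[2] NOT false = true
[root] true AND true = true
Overall: true → cleared

Cleared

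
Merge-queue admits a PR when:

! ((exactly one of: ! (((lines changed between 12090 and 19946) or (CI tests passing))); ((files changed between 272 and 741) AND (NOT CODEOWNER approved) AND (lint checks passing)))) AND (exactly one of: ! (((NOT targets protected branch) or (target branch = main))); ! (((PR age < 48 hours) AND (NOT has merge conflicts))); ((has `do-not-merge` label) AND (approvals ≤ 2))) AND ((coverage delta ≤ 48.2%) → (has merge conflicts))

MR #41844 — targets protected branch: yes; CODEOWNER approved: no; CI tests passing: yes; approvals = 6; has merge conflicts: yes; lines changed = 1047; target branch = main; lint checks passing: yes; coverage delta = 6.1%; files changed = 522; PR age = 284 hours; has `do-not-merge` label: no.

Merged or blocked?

Blocked

Atomic conditions:
  lines changed between 12090 and 19946: 1047 in [12090, 19946] is false
  CI tests passing: yes → true
  files changed between 272 and 741: 522 in [272, 741] is true
  NOT CODEOWNER approved: no → true
  lint checks passing: yes → true
  NOT targets protected branch: yes → false
  target branch = main: main == main is true
  PR age < 48 hours: 284 < 48 is false
  NOT has merge conflicts: yes → false
  has `do-not-merge` label: no → false
  approvals ≤ 2: 6 ≤ 2 is false
  coverage delta ≤ 48.2%: 6.1 ≤ 48.2 is true
  has merge conflicts: yes → true
Combine:
[1.1.1.1] false OR true = true
[1.1.1] NOT true = false
[1.1.2] true AND true AND true = true
[1.1] exactly-one(false, true) = true
[1] NOT true = false
[2.1.1] false OR true = true
[2.1] NOT true = false
[2.2.1] false AND false = false
[2.2] NOT false = true
[2.3] false AND false = false
[2] exactly-one(false, true, false) = true
[3] true → true = true
[root] false AND true AND true = false
Overall: false → blocked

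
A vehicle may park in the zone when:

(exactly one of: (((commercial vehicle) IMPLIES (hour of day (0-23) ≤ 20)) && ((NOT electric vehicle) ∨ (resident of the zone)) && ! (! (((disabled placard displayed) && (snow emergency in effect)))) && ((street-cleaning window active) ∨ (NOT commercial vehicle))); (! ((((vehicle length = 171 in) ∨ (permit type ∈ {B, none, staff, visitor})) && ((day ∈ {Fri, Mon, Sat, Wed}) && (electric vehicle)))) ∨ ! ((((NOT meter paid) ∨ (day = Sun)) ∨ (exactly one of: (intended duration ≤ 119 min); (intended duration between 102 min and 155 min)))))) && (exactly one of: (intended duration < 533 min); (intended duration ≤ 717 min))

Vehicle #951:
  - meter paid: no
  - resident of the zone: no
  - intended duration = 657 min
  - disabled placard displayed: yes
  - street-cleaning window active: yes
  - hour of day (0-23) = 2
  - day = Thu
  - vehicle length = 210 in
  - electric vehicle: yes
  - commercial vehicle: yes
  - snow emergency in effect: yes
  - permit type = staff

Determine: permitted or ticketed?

Permitted

Atomic conditions:
  commercial vehicle: yes → true
  hour of day (0-23) ≤ 20: 2 ≤ 20 is true
  NOT electric vehicle: yes → false
  resident of the zone: no → false
  disabled placard displayed: yes → true
  snow emergency in effect: yes → true
  street-cleaning window active: yes → true
  NOT commercial vehicle: yes → false
  vehicle length = 171 in: 210 == 171 is false
  permit type ∈ {B, none, staff, visitor}: staff is in the set → true
  day ∈ {Fri, Mon, Sat, Wed}: Thu is not in the set → false
  electric vehicle: yes → true
  NOT meter paid: no → true
  day = Sun: Thu == Sun is false
  intended duration ≤ 119 min: 657 ≤ 119 is false
  intended duration between 102 min and 155 min: 657 in [102, 155] is false
  intended duration < 533 min: 657 < 533 is false
  intended duration ≤ 717 min: 657 ≤ 717 is true
Combine:
[1.1.1] true → true = true
[1.1.2] false OR false = false
[1.1.3.1.1] true AND true = true
[1.1.3.1] NOT true = false
[1.1.3] NOT false = true
[1.1.4] true OR false = true
[1.1] true AND false AND true AND true = false
[1.2.1.1.1] false OR true = true
[1.2.1.1.2] false AND true = false
[1.2.1.1] true AND false = false
[1.2.1] NOT false = true
[1.2.2.1.1] true OR false = true
[1.2.2.1.2] exactly-one(false, false) = false
[1.2.2.1] true OR false = true
[1.2.2] NOT true = false
[1.2] true OR false = true
[1] exactly-one(false, true) = true
[2] exactly-one(false, true) = true
[root] true AND true = true
Overall: true → permitted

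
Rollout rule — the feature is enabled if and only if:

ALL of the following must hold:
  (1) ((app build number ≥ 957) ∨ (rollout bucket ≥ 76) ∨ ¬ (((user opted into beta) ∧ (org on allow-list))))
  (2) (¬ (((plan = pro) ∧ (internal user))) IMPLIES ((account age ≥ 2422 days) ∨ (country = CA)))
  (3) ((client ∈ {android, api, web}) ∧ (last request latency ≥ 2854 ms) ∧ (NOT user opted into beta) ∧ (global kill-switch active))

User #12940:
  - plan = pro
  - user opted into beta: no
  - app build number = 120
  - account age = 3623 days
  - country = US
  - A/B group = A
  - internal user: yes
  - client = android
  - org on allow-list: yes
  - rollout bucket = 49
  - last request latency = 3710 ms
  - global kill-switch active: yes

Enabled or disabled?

Atomic conditions:
  app build number ≥ 957: 120 ≥ 957 is false
  rollout bucket ≥ 76: 49 ≥ 76 is false
  user opted into beta: no → false
  org on allow-list: yes → true
  plan = pro: pro == pro is true
  internal user: yes → true
  account age ≥ 2422 days: 3623 ≥ 2422 is true
  country = CA: US == CA is false
  client ∈ {android, api, web}: android is in the set → true
  last request latency ≥ 2854 ms: 3710 ≥ 2854 is true
  NOT user opted into beta: no → true
  global kill-switch active: yes → true
Combine:
[1.3.1] false AND true = false
[1.3] NOT false = true
[1] false OR false OR true = true
[2.1.1] true AND true = true
[2.1] NOT true = false
[2.2] true OR false = true
[2] false → true (antecedent false ⇒ implication holds) = true
[3] true AND true AND true AND true = true
[root] true AND true AND true = true
Overall: true → enabled

Enabled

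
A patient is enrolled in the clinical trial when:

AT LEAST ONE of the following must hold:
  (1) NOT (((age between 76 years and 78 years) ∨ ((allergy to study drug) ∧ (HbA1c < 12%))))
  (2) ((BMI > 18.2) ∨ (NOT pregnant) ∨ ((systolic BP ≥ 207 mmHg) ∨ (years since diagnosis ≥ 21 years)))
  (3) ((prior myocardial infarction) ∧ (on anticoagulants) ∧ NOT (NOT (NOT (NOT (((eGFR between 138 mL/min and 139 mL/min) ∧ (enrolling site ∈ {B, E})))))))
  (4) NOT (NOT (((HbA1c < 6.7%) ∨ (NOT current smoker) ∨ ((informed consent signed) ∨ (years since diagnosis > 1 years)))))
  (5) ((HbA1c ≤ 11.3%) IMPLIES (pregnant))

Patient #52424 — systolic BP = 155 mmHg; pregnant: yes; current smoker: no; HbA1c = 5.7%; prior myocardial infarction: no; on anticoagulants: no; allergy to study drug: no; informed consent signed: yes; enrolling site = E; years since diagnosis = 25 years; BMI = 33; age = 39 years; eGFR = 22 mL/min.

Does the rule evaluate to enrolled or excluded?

Atomic conditions:
  age between 76 years and 78 years: 39 in [76, 78] is false
  allergy to study drug: no → false
  HbA1c < 12%: 5.7 < 12 is true
  BMI > 18.2: 33 > 18.2 is true
  NOT pregnant: yes → false
  systolic BP ≥ 207 mmHg: 155 ≥ 207 is false
  years since diagnosis ≥ 21 years: 25 ≥ 21 is true
  prior myocardial infarction: no → false
  on anticoagulants: no → false
  eGFR between 138 mL/min and 139 mL/min: 22 in [138, 139] is false
  enrolling site ∈ {B, E}: E is in the set → true
  HbA1c < 6.7%: 5.7 < 6.7 is true
  NOT current smoker: no → true
  informed consent signed: yes → true
  years since diagnosis > 1 years: 25 > 1 is true
  HbA1c ≤ 11.3%: 5.7 ≤ 11.3 is true
  pregnant: yes → true
Combine:
[1.1.2] false AND true = false
[1.1] false OR false = false
[1] NOT false = true
[2.3] false OR true = true
[2] true OR false OR true = true
[3.3.1.1.1.1] false AND true = false
[3.3.1.1.1] NOT false = true
[3.3.1.1] NOT true = false
[3.3.1] NOT false = true
[3.3] NOT true = false
[3] false AND false AND false = false
[4.1.1.3] true OR true = true
[4.1.1] true OR true OR true = true
[4.1] NOT true = false
[4] NOT false = true
[5] true → true = true
[root] true OR true OR false OR true OR true = true
Overall: true → enrolled

Enrolled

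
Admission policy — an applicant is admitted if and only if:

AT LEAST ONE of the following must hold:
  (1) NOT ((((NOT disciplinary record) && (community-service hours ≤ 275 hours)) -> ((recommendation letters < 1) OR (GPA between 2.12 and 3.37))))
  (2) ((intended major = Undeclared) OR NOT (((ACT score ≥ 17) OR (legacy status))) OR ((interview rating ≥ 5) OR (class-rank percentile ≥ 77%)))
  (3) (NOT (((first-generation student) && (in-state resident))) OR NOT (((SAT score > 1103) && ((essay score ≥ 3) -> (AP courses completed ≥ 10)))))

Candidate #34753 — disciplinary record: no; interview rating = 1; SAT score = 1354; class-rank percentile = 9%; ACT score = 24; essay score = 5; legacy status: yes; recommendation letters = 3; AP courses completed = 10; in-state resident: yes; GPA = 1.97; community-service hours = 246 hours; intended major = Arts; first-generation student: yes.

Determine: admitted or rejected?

Admitted

Atomic conditions:
  NOT disciplinary record: no → true
  community-service hours ≤ 275 hours: 246 ≤ 275 is true
  recommendation letters < 1: 3 < 1 is false
  GPA between 2.12 and 3.37: 1.97 in [2.12, 3.37] is false
  intended major = Undeclared: Arts == Undeclared is false
  ACT score ≥ 17: 24 ≥ 17 is true
  legacy status: yes → true
  interview rating ≥ 5: 1 ≥ 5 is false
  class-rank percentile ≥ 77%: 9 ≥ 77 is false
  first-generation student: yes → true
  in-state resident: yes → true
  SAT score > 1103: 1354 > 1103 is true
  essay score ≥ 3: 5 ≥ 3 is true
  AP courses completed ≥ 10: 10 ≥ 10 is true
Combine:
[1.1.1] true AND true = true
[1.1.2] false OR false = false
[1.1] true → false = false
[1] NOT false = true
[2.2.1] true OR true = true
[2.2] NOT true = false
[2.3] false OR false = false
[2] false OR false OR false = false
[3.1.1] true AND true = true
[3.1] NOT true = false
[3.2.1.2] true → true = true
[3.2.1] true AND true = true
[3.2] NOT true = false
[3] false OR false = false
[root] true OR false OR false = true
Overall: true → admitted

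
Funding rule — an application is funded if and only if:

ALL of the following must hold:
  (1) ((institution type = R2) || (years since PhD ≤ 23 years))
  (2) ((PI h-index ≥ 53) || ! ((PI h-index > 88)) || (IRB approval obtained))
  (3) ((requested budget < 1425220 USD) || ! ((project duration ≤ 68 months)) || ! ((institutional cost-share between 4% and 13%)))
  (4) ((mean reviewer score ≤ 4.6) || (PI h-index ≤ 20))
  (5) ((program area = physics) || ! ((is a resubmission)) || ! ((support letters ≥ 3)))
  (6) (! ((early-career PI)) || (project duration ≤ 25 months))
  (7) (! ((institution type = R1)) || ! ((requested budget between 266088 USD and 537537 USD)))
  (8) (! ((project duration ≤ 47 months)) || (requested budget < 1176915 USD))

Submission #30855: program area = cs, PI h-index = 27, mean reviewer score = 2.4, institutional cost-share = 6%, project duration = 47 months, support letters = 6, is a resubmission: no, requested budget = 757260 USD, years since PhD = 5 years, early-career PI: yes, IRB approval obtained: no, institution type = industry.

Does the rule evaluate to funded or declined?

Atomic conditions:
  institution type = R2: industry == R2 is false
  years since PhD ≤ 23 years: 5 ≤ 23 is true
  PI h-index ≥ 53: 27 ≥ 53 is false
  PI h-index > 88: 27 > 88 is false
  IRB approval obtained: no → false
  requested budget < 1425220 USD: 757260 < 1425220 is true
  project duration ≤ 68 months: 47 ≤ 68 is true
  institutional cost-share between 4% and 13%: 6 in [4, 13] is true
  mean reviewer score ≤ 4.6: 2.4 ≤ 4.6 is true
  PI h-index ≤ 20: 27 ≤ 20 is false
  program area = physics: cs == physics is false
  is a resubmission: no → false
  support letters ≥ 3: 6 ≥ 3 is true
  early-career PI: yes → true
  project duration ≤ 25 months: 47 ≤ 25 is false
  institution type = R1: industry == R1 is false
  requested budget between 266088 USD and 537537 USD: 757260 in [266088, 537537] is false
  project duration ≤ 47 months: 47 ≤ 47 is true
  requested budget < 1176915 USD: 757260 < 1176915 is true
Combine:
[1] false OR true = true
[2.2] NOT false = true
[2] false OR true OR false = true
[3.2] NOT true = false
[3.3] NOT true = false
[3] true OR false OR false = true
[4] true OR false = true
[5.2] NOT false = true
[5.3] NOT true = false
[5] false OR true OR false = true
[6.1] NOT true = false
[6] false OR false = false
[7.1] NOT false = true
[7.2] NOT false = true
[7] true OR true = true
[8.1] NOT true = false
[8] false OR true = true
[root] true AND true AND true AND true AND true AND false AND true AND true = false
Overall: false → declined

Declined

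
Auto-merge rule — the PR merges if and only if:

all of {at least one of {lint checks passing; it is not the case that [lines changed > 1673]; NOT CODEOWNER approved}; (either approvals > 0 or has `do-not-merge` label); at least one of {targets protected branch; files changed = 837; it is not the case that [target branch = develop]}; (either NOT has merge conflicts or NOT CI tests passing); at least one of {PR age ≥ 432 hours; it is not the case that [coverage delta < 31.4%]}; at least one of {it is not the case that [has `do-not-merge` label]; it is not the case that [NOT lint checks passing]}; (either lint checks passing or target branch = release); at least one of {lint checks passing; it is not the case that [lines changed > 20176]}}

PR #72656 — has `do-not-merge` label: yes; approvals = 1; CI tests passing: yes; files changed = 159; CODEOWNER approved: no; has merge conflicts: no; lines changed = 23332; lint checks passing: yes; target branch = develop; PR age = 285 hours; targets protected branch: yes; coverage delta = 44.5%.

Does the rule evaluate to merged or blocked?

Merged

Atomic conditions:
  lint checks passing: yes → true
  lines changed > 1673: 23332 > 1673 is true
  NOT CODEOWNER approved: no → true
  approvals > 0: 1 > 0 is true
  has `do-not-merge` label: yes → true
  targets protected branch: yes → true
  files changed = 837: 159 == 837 is false
  target branch = develop: develop == develop is true
  NOT has merge conflicts: no → true
  NOT CI tests passing: yes → false
  PR age ≥ 432 hours: 285 ≥ 432 is false
  coverage delta < 31.4%: 44.5 < 31.4 is false
  NOT lint checks passing: yes → false
  target branch = release: develop == release is false
  lines changed > 20176: 23332 > 20176 is true
Combine:
[1.2] NOT true = false
[1] true OR false OR true = true
[2] true OR true = true
[3.3] NOT true = false
[3] true OR false OR false = true
[4] true OR false = true
[5.2] NOT false = true
[5] false OR true = true
[6.1] NOT true = false
[6.2] NOT false = true
[6] false OR true = true
[7] true OR false = true
[8.2] NOT true = false
[8] true OR false = true
[root] true AND true AND true AND true AND true AND true AND true AND true = true
Overall: true → merged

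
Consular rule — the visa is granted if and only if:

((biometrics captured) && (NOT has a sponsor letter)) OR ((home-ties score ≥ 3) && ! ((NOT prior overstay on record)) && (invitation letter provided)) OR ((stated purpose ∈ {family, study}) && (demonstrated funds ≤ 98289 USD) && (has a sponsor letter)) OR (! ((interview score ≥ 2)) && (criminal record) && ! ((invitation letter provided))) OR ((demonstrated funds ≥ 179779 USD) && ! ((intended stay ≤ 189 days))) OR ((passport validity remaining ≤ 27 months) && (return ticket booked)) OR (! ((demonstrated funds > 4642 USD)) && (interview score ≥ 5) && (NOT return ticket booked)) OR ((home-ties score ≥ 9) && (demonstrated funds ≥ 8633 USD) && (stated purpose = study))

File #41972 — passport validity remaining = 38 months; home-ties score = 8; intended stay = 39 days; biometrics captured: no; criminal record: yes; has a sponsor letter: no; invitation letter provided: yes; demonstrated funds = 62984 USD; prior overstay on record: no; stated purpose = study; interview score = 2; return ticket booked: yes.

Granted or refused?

Refused

Atomic conditions:
  biometrics captured: no → false
  NOT has a sponsor letter: no → true
  home-ties score ≥ 3: 8 ≥ 3 is true
  NOT prior overstay on record: no → true
  invitation letter provided: yes → true
  stated purpose ∈ {family, study}: study is in the set → true
  demonstrated funds ≤ 98289 USD: 62984 ≤ 98289 is true
  has a sponsor letter: no → false
  interview score ≥ 2: 2 ≥ 2 is true
  criminal record: yes → true
  demonstrated funds ≥ 179779 USD: 62984 ≥ 179779 is false
  intended stay ≤ 189 days: 39 ≤ 189 is true
  passport validity remaining ≤ 27 months: 38 ≤ 27 is false
  return ticket booked: yes → true
  demonstrated funds > 4642 USD: 62984 > 4642 is true
  interview score ≥ 5: 2 ≥ 5 is false
  NOT return ticket booked: yes → false
  home-ties score ≥ 9: 8 ≥ 9 is false
  demonstrated funds ≥ 8633 USD: 62984 ≥ 8633 is true
  stated purpose = study: study == study is true
Combine:
[1] false AND true = false
[2.2] NOT true = false
[2] true AND false AND true = false
[3] true AND true AND false = false
[4.1] NOT true = false
[4.3] NOT true = false
[4] false AND true AND false = false
[5.2] NOT true = false
[5] false AND false = false
[6] false AND true = false
[7.1] NOT true = false
[7] false AND false AND false = false
[8] false AND true AND true = false
[root] false OR false OR false OR false OR false OR false OR false OR false = false
Overall: false → refused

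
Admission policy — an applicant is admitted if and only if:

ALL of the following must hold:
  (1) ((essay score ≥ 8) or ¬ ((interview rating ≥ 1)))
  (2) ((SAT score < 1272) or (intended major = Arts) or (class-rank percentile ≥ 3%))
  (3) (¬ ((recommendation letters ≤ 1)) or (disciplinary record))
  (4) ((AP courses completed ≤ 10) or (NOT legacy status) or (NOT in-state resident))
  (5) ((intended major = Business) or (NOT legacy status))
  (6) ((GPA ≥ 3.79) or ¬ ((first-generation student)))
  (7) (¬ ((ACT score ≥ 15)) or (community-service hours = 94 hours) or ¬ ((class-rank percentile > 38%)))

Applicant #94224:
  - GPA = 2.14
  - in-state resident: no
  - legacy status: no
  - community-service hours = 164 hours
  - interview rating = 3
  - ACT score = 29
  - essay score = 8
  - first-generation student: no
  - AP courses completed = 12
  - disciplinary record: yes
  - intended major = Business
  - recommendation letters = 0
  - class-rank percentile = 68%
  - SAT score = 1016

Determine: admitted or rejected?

Atomic conditions:
  essay score ≥ 8: 8 ≥ 8 is true
  interview rating ≥ 1: 3 ≥ 1 is true
  SAT score < 1272: 1016 < 1272 is true
  intended major = Arts: Business == Arts is false
  class-rank percentile ≥ 3%: 68 ≥ 3 is true
  recommendation letters ≤ 1: 0 ≤ 1 is true
  disciplinary record: yes → true
  AP courses completed ≤ 10: 12 ≤ 10 is false
  NOT legacy status: no → true
  NOT in-state resident: no → true
  intended major = Business: Business == Business is true
  GPA ≥ 3.79: 2.14 ≥ 3.79 is false
  first-generation student: no → false
  ACT score ≥ 15: 29 ≥ 15 is true
  community-service hours = 94 hours: 164 == 94 is false
  class-rank percentile > 38%: 68 > 38 is true
Combine:
[1.2] NOT true = false
[1] true OR false = true
[2] true OR false OR true = true
[3.1] NOT true = false
[3] false OR true = true
[4] false OR true OR true = true
[5] true OR true = true
[6.2] NOT false = true
[6] false OR true = true
[7.1] NOT true = false
[7.3] NOT true = false
[7] false OR false OR false = false
[root] true AND true AND true AND true AND true AND true AND false = false
Overall: false → rejected

Rejected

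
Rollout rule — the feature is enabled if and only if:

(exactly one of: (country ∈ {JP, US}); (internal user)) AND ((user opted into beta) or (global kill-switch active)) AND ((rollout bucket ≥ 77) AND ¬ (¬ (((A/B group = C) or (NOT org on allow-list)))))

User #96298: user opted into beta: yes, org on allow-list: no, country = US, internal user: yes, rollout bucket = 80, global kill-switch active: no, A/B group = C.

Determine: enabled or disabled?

Atomic conditions:
  country ∈ {JP, US}: US is in the set → true
  internal user: yes → true
  user opted into beta: yes → true
  global kill-switch active: no → false
  rollout bucket ≥ 77: 80 ≥ 77 is true
  A/B group = C: C == C is true
  NOT org on allow-list: no → true
Combine:
[1] exactly-one(true, true) = false
[2] true OR false = true
[3.2.1.1] true OR true = true
[3.2.1] NOT true = false
[3.2] NOT false = true
[3] true AND true = true
[root] false AND true AND true = false
Overall: false → disabled

Disabled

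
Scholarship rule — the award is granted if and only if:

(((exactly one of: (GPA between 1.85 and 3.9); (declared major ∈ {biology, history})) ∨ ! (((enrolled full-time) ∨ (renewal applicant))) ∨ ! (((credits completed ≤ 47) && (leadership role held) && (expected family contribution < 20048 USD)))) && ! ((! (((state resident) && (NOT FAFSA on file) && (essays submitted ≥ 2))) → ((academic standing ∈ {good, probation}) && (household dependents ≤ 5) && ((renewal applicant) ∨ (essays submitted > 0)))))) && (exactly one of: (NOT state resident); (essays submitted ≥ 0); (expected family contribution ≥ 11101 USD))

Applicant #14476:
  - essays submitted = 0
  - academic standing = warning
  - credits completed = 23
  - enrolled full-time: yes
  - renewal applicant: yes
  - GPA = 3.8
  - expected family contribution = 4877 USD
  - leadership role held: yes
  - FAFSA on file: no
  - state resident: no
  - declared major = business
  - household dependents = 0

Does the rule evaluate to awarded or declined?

Atomic conditions:
  GPA between 1.85 and 3.9: 3.8 in [1.85, 3.9] is true
  declared major ∈ {biology, history}: business is not in the set → false
  enrolled full-time: yes → true
  renewal applicant: yes → true
  credits completed ≤ 47: 23 ≤ 47 is true
  leadership role held: yes → true
  expected family contribution < 20048 USD: 4877 < 20048 is true
  state resident: no → false
  NOT FAFSA on file: no → true
  essays submitted ≥ 2: 0 ≥ 2 is false
  academic standing ∈ {good, probation}: warning is not in the set → false
  household dependents ≤ 5: 0 ≤ 5 is true
  essays submitted > 0: 0 > 0 is false
  NOT state resident: no → true
  essays submitted ≥ 0: 0 ≥ 0 is true
  expected family contribution ≥ 11101 USD: 4877 ≥ 11101 is false
Combine:
[1.1.1] exactly-one(true, false) = true
[1.1.2.1] true OR true = true
[1.1.2] NOT true = false
[1.1.3.1] true AND true AND true = true
[1.1.3] NOT true = false
[1.1] true OR false OR false = true
[1.2.1.1.1] false AND true AND false = false
[1.2.1.1] NOT false = true
[1.2.1.2.3] true OR false = true
[1.2.1.2] false AND true AND true = false
[1.2.1] true → false = false
[1.2] NOT false = true
[1] true AND true = true
[2] exactly-one(true, true, false) = false
[root] true AND false = false
Overall: false → declined

Declined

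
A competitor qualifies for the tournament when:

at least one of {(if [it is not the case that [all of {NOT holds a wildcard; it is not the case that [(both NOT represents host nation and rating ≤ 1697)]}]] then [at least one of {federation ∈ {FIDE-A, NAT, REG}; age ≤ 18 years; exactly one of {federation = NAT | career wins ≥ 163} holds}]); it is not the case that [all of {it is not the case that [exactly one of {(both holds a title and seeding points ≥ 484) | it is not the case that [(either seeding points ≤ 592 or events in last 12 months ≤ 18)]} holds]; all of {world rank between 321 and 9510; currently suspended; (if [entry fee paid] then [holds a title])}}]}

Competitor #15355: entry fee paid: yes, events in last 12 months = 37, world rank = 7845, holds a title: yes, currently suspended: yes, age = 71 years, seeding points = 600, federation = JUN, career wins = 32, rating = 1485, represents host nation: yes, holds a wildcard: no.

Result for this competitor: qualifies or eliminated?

Qualifies

Atomic conditions:
  NOT holds a wildcard: no → true
  NOT represents host nation: yes → false
  rating ≤ 1697: 1485 ≤ 1697 is true
  federation ∈ {FIDE-A, NAT, REG}: JUN is not in the set → false
  age ≤ 18 years: 71 ≤ 18 is false
  federation = NAT: JUN == NAT is false
  career wins ≥ 163: 32 ≥ 163 is false
  holds a title: yes → true
  seeding points ≥ 484: 600 ≥ 484 is true
  seeding points ≤ 592: 600 ≤ 592 is false
  events in last 12 months ≤ 18: 37 ≤ 18 is false
  world rank between 321 and 9510: 7845 in [321, 9510] is true
  currently suspended: yes → true
  entry fee paid: yes → true
Combine:
[1.1.1.2.1] false AND true = false
[1.1.1.2] NOT false = true
[1.1.1] true AND true = true
[1.1] NOT true = false
[1.2.3] exactly-one(false, false) = false
[1.2] false OR false OR false = false
[1] false → false (antecedent false ⇒ implication holds) = true
[2.1.1.1.1] true AND true = true
[2.1.1.1.2.1] false OR false = false
[2.1.1.1.2] NOT false = true
[2.1.1.1] exactly-one(true, true) = false
[2.1.1] NOT false = true
[2.1.2.3] true → true = true
[2.1.2] true AND true AND true = true
[2.1] true AND true = true
[2] NOT true = false
[root] true OR false = true
Overall: true → qualifies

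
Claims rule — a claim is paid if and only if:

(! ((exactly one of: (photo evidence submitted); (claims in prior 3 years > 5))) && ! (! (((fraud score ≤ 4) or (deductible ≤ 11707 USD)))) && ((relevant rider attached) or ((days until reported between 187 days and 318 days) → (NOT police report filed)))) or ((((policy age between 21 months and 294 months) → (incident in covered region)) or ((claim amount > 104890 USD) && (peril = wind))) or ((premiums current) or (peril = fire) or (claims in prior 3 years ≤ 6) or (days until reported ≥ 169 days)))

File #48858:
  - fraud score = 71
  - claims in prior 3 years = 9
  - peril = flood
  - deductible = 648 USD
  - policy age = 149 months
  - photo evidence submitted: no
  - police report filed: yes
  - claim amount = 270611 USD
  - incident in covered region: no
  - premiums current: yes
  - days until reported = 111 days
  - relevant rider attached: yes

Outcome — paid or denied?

Paid

Atomic conditions:
  photo evidence submitted: no → false
  claims in prior 3 years > 5: 9 > 5 is true
  fraud score ≤ 4: 71 ≤ 4 is false
  deductible ≤ 11707 USD: 648 ≤ 11707 is true
  relevant rider attached: yes → true
  days until reported between 187 days and 318 days: 111 in [187, 318] is false
  NOT police report filed: yes → false
  policy age between 21 months and 294 months: 149 in [21, 294] is true
  incident in covered region: no → false
  claim amount > 104890 USD: 270611 > 104890 is true
  peril = wind: flood == wind is false
  premiums current: yes → true
  peril = fire: flood == fire is false
  claims in prior 3 years ≤ 6: 9 ≤ 6 is false
  days until reported ≥ 169 days: 111 ≥ 169 is false
Combine:
[1.1.1] exactly-one(false, true) = true
[1.1] NOT true = false
[1.2.1.1] false OR true = true
[1.2.1] NOT true = false
[1.2] NOT false = true
[1.3.2] false → false (antecedent false ⇒ implication holds) = true
[1.3] true OR true = true
[1] false AND true AND true = false
[2.1.1] true → false = false
[2.1.2] true AND false = false
[2.1] false OR false = false
[2.2] true OR false OR false OR false = true
[2] false OR true = true
[root] false OR true = true
Overall: true → paid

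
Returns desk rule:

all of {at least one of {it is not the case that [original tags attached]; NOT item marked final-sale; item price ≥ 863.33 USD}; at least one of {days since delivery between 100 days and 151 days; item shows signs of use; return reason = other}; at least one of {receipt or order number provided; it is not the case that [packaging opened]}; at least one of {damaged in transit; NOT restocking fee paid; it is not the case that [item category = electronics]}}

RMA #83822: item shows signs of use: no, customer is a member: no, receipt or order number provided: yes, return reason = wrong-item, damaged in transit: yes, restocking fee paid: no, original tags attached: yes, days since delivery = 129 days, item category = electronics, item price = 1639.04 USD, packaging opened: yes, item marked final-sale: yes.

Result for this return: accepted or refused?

Accepted

Atomic conditions:
  original tags attached: yes → true
  NOT item marked final-sale: yes → false
  item price ≥ 863.33 USD: 1639.04 ≥ 863.33 is true
  days since delivery between 100 days and 151 days: 129 in [100, 151] is true
  item shows signs of use: no → false
  return reason = other: wrong-item == other is false
  receipt or order number provided: yes → true
  packaging opened: yes → true
  damaged in transit: yes → true
  NOT restocking fee paid: no → true
  item category = electronics: electronics == electronics is true
Combine:
[1.1] NOT true = false
[1] false OR false OR true = true
[2] true OR false OR false = true
[3.2] NOT true = false
[3] true OR false = true
[4.3] NOT true = false
[4] true OR true OR false = true
[root] true AND true AND true AND true = true
Overall: true → accepted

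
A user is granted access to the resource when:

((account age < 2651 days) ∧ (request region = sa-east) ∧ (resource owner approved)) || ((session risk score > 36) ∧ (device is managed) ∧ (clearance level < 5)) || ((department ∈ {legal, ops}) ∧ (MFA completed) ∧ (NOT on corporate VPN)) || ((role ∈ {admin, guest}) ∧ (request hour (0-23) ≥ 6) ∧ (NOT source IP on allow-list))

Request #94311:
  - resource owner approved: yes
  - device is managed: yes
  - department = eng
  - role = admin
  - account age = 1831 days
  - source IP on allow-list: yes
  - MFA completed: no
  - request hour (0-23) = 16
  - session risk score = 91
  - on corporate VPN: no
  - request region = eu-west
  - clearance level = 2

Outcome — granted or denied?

Atomic conditions:
  account age < 2651 days: 1831 < 2651 is true
  request region = sa-east: eu-west == sa-east is false
  resource owner approved: yes → true
  session risk score > 36: 91 > 36 is true
  device is managed: yes → true
  clearance level < 5: 2 < 5 is true
  department ∈ {legal, ops}: eng is not in the set → false
  MFA completed: no → false
  NOT on corporate VPN: no → true
  role ∈ {admin, guest}: admin is in the set → true
  request hour (0-23) ≥ 6: 16 ≥ 6 is true
  NOT source IP on allow-list: yes → false
Combine:
[1] true AND false AND true = false
[2] true AND true AND true = true
[3] false AND false AND true = false
[4] true AND true AND false = false
[root] false OR true OR false OR false = true
Overall: true → granted

Granted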